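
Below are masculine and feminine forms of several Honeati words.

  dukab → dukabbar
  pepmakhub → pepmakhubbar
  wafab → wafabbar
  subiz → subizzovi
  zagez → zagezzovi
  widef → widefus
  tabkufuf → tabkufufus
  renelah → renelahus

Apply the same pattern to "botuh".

zagez and widef both have last vowel 'e' yet inflect differently (zagezzovi, widefus), so the last vowel is not what conditions the rule; the final letter is.
"botuh" ends in -h. The one such stem in the data (renelah → renelahus) adds -us, so the same rule applies.
The other patterns: stems ending in -b double the final consonant and add -ar; stems ending in -z double the final consonant and add -ovi.
So botuh → botuhus.

botuhus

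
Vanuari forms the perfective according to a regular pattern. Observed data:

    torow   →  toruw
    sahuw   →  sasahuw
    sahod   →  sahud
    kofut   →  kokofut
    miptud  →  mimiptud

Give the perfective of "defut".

miptud and sahod both end in -d yet inflect differently (mimiptud, sahud), so the final letter is not what conditions the rule; the last vowel is.
"defut" has last vowel 'u'. The stems whose last vowel is 'u' (kofut → kokofut, sahuw → sasahuw, miptud → mimiptud) repeat the first consonant+vowel as a prefix.
The other pattern: stems whose last vowel is 'o' change the last vowel to 'u'.
So defut → dedefut.

dedefut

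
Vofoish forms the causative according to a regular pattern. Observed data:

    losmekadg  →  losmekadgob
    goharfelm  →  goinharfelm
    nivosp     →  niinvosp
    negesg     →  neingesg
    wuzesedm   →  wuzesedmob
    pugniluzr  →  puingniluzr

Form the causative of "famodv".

famodvob

losmekadg and negesg both end in -g yet inflect differently (losmekadgob, neingesg), so the final letter is not what conditions the rule; the second-to-last letter is.
"famodv" has second-to-last letter 'd'. The stems whose second-to-last letter is 'd' (losmekadg → losmekadgob, wuzesedm → wuzesedmob) add -ob.
So famodv → famodvob.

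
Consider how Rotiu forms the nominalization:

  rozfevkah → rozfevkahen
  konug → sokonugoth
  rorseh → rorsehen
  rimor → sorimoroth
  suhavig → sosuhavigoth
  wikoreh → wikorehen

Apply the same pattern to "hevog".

sohevogoth

rorseh and rimor both begin with r- yet inflect differently (rorsehen, sorimoroth), so the first letter is not what conditions the rule; the final letter is.
"hevog" ends in -g. The stems ending in -g (konug → sokonugoth, suhavig → sosuhavigoth) add so- … -oth around the stem.
The other pattern: stems ending in -h add -en.
So hevog → sohevogoth.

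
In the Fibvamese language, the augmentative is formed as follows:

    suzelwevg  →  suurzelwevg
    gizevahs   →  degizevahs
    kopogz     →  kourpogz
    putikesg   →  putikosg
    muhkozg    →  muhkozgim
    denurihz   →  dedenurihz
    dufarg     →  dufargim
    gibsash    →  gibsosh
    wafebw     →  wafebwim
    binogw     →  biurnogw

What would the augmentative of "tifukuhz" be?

kopogz and denurihz both end in -z yet inflect differently (kourpogz, dedenurihz), so the final letter is not what conditions the rule; the second-to-last letter is.
"tifukuhz" has second-to-last letter 'h'. The stems whose second-to-last letter is 'h' (denurihz → dedenurihz, gizevahs → degizevahs) add the prefix de-.
The other patterns: stems whose second-to-last letter is 'g' or 'v' insert -ur- after the first vowel; stems whose second-to-last letter is 's' change the last vowel to 'o'; stems whose second-to-last letter is 'b', 'r' or 'z' add -im.
So tifukuhz → detifukuhz.

detifukuhz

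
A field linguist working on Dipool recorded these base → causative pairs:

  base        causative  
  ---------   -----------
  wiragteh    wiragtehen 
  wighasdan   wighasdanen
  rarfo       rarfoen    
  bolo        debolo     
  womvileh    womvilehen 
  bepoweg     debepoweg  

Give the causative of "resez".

bolo and rarfo both end in -o yet inflect differently (debolo, rarfoen), so the final letter is not what conditions the rule; the first letter is.
"resez" begins with r-. The one such stem in the data (rarfo → rarfoen) adds -en, so the same rule applies.
So resez → resezen.

resezen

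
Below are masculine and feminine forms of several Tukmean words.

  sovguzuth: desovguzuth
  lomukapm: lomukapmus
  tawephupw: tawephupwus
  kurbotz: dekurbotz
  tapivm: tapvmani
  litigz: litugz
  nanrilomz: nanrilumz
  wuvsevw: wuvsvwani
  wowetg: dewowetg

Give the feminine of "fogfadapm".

fogfadapmus

wuvsevw and tawephupw both end in -w yet inflect differently (wuvsvwani, tawephupwus), so the final letter is not what conditions the rule; the second-to-last letter is.
"fogfadapm" has second-to-last letter 'p'. The stems whose second-to-last letter is 'p' (tawephupw → tawephupwus, lomukapm → lomukapmus) add -us.
So fogfadapm → fogfadapmus.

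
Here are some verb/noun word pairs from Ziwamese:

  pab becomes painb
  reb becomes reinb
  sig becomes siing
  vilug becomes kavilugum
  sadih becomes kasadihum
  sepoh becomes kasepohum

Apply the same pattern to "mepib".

kamepibum

sig and vilug both end in -g yet inflect differently (siing, kavilugum), so the final letter is not what conditions the rule; the number of vowels is.
"mepib" has 2 vowels. The stems with 2 vowels (vilug → kavilugum, sadih → kasadihum, sepoh → kasepohum) add ka- … -um around the stem.
So mepib → kamepibum.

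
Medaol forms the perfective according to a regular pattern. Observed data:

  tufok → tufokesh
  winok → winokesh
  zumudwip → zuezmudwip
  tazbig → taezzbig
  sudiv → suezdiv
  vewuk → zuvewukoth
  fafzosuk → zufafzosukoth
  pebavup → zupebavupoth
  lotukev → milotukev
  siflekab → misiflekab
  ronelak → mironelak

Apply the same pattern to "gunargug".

zugunargugoth

tufok and vewuk both end in -k yet inflect differently (tufokesh, zuvewukoth), so the final letter is not what conditions the rule; the last vowel is.
"gunargug" has last vowel 'u'. The stems whose last vowel is 'u' (vewuk → zuvewukoth, fafzosuk → zufafzosukoth, pebavup → zupebavupoth) add zu- … -oth around the stem.
The other patterns: stems whose last vowel is 'o' add -esh; stems whose last vowel is 'i' insert -ez- after the first vowel; stems whose last vowel is 'a' or 'e' add the prefix mi-.
So gunargug → zugunargugoth.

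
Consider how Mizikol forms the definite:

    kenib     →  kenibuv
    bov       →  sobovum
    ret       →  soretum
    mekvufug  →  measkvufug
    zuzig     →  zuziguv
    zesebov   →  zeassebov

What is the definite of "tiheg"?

tiheguv

"tiheg" has 2 vowels. The stems with 2 vowels (zuzig → zuziguv, kenib → kenibuv) add -uv.
The other patterns: stems with 1 vowel add so- … -um around the stem; stems with 3 vowels insert -as- after the first vowel.
So tiheg → tiheguv.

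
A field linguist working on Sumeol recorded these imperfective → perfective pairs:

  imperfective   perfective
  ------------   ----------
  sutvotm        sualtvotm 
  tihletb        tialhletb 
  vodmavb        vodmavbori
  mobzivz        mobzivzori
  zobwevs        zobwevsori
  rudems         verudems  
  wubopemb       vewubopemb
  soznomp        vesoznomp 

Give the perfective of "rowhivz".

rowhivzori

tihletb and vodmavb both end in -b yet inflect differently (tialhletb, vodmavbori), so the final letter is not what conditions the rule; the second-to-last letter is.
"rowhivz" has second-to-last letter 'v'. The stems whose second-to-last letter is 'v' (vodmavb → vodmavbori, mobzivz → mobzivzori, zobwevs → zobwevsori) add -ori.
The other patterns: stems whose second-to-last letter is 't' insert -al- after the first vowel; stems whose second-to-last letter is 'm' add the prefix ve-.
So rowhivz → rowhivzori.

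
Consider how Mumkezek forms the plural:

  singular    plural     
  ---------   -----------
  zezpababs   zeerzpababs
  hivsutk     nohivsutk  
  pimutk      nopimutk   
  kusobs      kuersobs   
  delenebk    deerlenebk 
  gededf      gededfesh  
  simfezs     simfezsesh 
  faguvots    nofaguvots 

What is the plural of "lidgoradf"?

lidgoradfesh

"lidgoradf" has second-to-last letter 'd'. The one such stem in the data (gededf → gededfesh) adds -esh, so the same rule applies.
The other patterns: stems whose second-to-last letter is 'b' insert -er- after the first vowel; stems whose second-to-last letter is 't' add the prefix no-.
So lidgoradf → lidgoradfesh.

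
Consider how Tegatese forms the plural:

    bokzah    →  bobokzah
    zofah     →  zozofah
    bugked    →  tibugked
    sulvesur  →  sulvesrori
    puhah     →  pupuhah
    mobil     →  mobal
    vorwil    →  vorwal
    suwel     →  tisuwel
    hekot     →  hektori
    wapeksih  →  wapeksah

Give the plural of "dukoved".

suwel and vorwil both end in -l yet inflect differently (tisuwel, vorwal), so the final letter is not what conditions the rule; the last vowel is.
"dukoved" has last vowel 'e'. The stems whose last vowel is 'e' (suwel → tisuwel, bugked → tibugked) add the prefix ti-.
The other patterns: stems whose last vowel is 'a' repeat the first consonant+vowel as a prefix; stems whose last vowel is 'i' change the last vowel to 'a'; stems whose last vowel is 'o' or 'u' delete the last vowel and add -ori.
So dukoved → tidukoved.

tidukoved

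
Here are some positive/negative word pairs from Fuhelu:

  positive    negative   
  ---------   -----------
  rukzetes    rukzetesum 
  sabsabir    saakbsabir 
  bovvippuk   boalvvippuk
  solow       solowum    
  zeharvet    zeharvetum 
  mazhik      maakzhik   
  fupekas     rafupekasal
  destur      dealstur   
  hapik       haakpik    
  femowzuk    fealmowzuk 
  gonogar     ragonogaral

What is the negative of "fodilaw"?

rafodilawal

sabsabir and gonogar both end in -r yet inflect differently (saakbsabir, ragonogaral), so the final letter is not what conditions the rule; the last vowel is.
"fodilaw" has last vowel 'a'. The stems whose last vowel is 'a' (gonogar → ragonogaral, fupekas → rafupekasal) add ra- … -al around the stem.
The other patterns: stems whose last vowel is 'i' insert -ak- after the first vowel; stems whose last vowel is 'e' or 'o' add -um; stems whose last vowel is 'u' insert -al- after the first vowel.
So fodilaw → rafodilawal.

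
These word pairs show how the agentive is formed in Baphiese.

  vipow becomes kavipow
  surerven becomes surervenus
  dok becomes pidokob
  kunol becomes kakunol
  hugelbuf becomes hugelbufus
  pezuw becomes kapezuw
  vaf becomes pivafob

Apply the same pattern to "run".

pirunob

vaf and hugelbuf both end in -f yet inflect differently (pivafob, hugelbufus), so the final letter is not what conditions the rule; the number of vowels is.
"run" has 1 vowel. The stems with 1 vowel (dok → pidokob, vaf → pivafob) add pi- … -ob around the stem.
So run → pirunob.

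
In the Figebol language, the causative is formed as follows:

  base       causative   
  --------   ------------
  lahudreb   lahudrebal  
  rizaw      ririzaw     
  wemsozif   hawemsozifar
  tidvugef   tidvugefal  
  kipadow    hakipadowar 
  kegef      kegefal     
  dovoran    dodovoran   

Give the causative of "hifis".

"hifis" has last vowel 'i'. The one such stem in the data (wemsozif → hawemsozifar) adds ha- … -ar around the stem, so the same rule applies.
So hifis → hahifisar.

hahifisar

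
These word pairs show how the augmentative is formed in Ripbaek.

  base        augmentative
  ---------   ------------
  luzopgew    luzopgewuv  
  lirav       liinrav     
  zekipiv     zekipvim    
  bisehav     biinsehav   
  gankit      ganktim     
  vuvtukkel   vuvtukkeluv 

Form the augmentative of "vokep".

vokepuv

lirav and zekipiv both end in -v yet inflect differently (liinrav, zekipvim), so the final letter is not what conditions the rule; the last vowel is.
"vokep" has last vowel 'e'. The stems whose last vowel is 'e' (luzopgew → luzopgewuv, vuvtukkel → vuvtukkeluv) add -uv.
So vokep → vokepuv.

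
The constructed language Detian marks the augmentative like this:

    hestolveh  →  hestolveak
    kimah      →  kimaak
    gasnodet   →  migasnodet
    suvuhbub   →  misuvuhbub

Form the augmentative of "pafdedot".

hestolveh and gasnodet both have last vowel 'e' yet inflect differently (hestolveak, migasnodet), so the last vowel is not what conditions the rule; the final letter is.
"pafdedot" ends in -t. The one such stem in the data (gasnodet → migasnodet) adds the prefix mi-, so the same rule applies.
The other pattern: stems ending in -h drop the final letter and add -ak.
So pafdedot → mipafdedot.

mipafdedot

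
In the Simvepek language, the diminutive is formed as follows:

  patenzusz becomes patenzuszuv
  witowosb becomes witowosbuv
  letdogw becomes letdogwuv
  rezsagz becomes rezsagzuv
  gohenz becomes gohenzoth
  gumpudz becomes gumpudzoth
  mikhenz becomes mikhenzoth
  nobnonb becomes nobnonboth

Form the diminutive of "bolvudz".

bolvudzoth

patenzusz and gohenz both end in -z yet inflect differently (patenzuszuv, gohenzoth), so the final letter is not what conditions the rule; the second-to-last letter is.
"bolvudz" has second-to-last letter 'd'. The one such stem in the data (gumpudz → gumpudzoth) adds -oth, so the same rule applies.
The other pattern: stems whose second-to-last letter is 'g' or 's' add -uv.
So bolvudz → bolvudzoth.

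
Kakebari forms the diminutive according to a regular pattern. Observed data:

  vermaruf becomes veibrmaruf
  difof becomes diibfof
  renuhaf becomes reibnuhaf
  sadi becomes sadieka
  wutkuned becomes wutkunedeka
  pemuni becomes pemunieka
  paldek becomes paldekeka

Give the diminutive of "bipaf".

difof and sadi both have 2 vowels yet inflect differently (diibfof, sadieka), so the number of vowels is not what conditions the rule; the final letter is.
"bipaf" ends in -f. The stems ending in -f (vermaruf → veibrmaruf, difof → diibfof, renuhaf → reibnuhaf) insert -ib- after the first vowel.
The other pattern: stems ending in -d, -i or -k add -eka.
So bipaf → biibpaf.

biibpaf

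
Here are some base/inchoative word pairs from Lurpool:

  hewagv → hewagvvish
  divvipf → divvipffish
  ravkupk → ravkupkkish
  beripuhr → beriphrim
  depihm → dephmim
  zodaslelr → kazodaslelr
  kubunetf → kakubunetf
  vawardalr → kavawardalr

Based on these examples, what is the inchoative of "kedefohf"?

kedefhfim

"kedefohf" has second-to-last letter 'h'. The stems whose second-to-last letter is 'h' (beripuhr → beriphrim, depihm → dephmim) delete the last vowel and add -im.
The other patterns: stems whose second-to-last letter is 'g' or 'p' double the final consonant and add -ish; stems whose second-to-last letter is 'l' or 't' add the prefix ka-.
So kedefohf → kedefhfim.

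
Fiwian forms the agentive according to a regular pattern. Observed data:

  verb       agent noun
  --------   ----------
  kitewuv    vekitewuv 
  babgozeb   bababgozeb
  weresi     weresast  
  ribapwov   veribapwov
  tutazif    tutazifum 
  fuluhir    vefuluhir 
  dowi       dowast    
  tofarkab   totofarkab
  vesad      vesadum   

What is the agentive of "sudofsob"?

susudofsob

"sudofsob" ends in -b. The stems ending in -b (tofarkab → totofarkab, babgozeb → bababgozeb) repeat the first consonant+vowel as a prefix.
The other patterns: stems ending in -i drop the final letter and add -ast; stems ending in -d or -f add -um; stems ending in -r or -v add the prefix ve-.
So sudofsob → susudofsob.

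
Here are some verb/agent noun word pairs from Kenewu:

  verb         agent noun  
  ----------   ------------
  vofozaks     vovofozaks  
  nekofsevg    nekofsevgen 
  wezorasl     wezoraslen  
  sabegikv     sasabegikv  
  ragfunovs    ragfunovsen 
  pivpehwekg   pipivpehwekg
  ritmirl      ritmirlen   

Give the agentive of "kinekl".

pivpehwekg and nekofsevg both end in -g yet inflect differently (pipivpehwekg, nekofsevgen), so the final letter is not what conditions the rule; the second-to-last letter is.
"kinekl" has second-to-last letter 'k'. The stems whose second-to-last letter is 'k' (pivpehwekg → pipivpehwekg, sabegikv → sasabegikv, vofozaks → vovofozaks) repeat the first consonant+vowel as a prefix.
The other pattern: stems whose second-to-last letter is 'r', 's' or 'v' add -en.
So kinekl → kikinekl.

kikinekl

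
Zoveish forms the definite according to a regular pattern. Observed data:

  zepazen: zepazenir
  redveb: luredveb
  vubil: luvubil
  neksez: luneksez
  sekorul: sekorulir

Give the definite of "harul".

luharul

vubil and sekorul both end in -l yet inflect differently (luvubil, sekorulir), so the final letter is not what conditions the rule; the number of vowels is.
"harul" has 2 vowels. The stems with 2 vowels (redveb → luredveb, vubil → luvubil, neksez → luneksez) add the prefix lu-.
So harul → luharul.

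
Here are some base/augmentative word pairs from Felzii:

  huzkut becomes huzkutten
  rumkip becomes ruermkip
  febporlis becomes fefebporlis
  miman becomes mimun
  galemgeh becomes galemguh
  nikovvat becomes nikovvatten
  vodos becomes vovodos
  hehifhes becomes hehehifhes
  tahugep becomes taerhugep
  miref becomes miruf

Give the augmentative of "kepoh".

kepuh

"kepoh" ends in -h. The one such stem in the data (galemgeh → galemguh) changes the last vowel to 'u' (as do miref, miman), so the same rule applies.
The other patterns: stems ending in -p insert -er- after the first vowel; stems ending in -s repeat the first consonant+vowel as a prefix; stems ending in -t double the final consonant and add -en.
So kepoh → kepuh.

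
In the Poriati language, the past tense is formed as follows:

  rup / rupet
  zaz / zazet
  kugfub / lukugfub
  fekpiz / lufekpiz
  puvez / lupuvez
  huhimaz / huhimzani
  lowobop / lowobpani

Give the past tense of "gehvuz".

zaz and fekpiz both end in -z yet inflect differently (zazet, lufekpiz), so the final letter is not what conditions the rule; the number of vowels is.
"gehvuz" has 2 vowels. The stems with 2 vowels (kugfub → lukugfub, fekpiz → lufekpiz, puvez → lupuvez) add the prefix lu-.
The other patterns: stems with 1 vowel add -et; stems with 3 vowels delete the last vowel and add -ani.
So gehvuz → lugehvuz.

lugehvuz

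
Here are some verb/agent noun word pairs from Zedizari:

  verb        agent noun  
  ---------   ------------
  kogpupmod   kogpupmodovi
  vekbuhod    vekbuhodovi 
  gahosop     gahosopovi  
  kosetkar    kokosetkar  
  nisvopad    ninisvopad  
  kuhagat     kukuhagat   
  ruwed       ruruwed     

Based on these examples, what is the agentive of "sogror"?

kogpupmod and nisvopad both end in -d yet inflect differently (kogpupmodovi, ninisvopad), so the final letter is not what conditions the rule; the last vowel is.
"sogror" has last vowel 'o'. The stems whose last vowel is 'o' (kogpupmod → kogpupmodovi, vekbuhod → vekbuhodovi, gahosop → gahosopovi) add -ovi.
The other pattern: stems whose last vowel is 'a' or 'e' repeat the first consonant+vowel as a prefix.
So sogror → sogrorovi.

sogrorovi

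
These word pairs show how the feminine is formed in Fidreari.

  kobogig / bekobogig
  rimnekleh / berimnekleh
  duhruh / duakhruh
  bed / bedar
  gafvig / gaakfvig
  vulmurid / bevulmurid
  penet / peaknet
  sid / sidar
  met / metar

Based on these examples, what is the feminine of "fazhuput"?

befazhuput

"fazhuput" has 3 vowels. The stems with 3 vowels (vulmurid → bevulmurid, rimnekleh → berimnekleh, kobogig → bekobogig) add the prefix be-.
The other patterns: stems with 1 vowel add -ar; stems with 2 vowels insert -ak- after the first vowel.
So fazhuput → befazhuput.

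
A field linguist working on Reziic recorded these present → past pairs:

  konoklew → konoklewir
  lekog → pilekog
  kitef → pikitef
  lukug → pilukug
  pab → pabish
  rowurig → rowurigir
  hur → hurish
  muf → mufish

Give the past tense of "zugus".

muf and kitef both end in -f yet inflect differently (mufish, pikitef), so the final letter is not what conditions the rule; the number of vowels is.
"zugus" has 2 vowels. The stems with 2 vowels (kitef → pikitef, lekog → pilekog, lukug → pilukug) add the prefix pi-.
The other patterns: stems with 1 vowel add -ish; stems with 3 vowels add -ir.
So zugus → pizugus.

pizugus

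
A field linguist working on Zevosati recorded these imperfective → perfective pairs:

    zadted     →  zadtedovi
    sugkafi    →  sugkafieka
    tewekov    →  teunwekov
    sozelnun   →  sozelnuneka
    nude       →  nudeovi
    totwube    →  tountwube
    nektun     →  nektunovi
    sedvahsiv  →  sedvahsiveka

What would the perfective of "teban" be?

teunban

tewekov and sedvahsiv both end in -v yet inflect differently (teunwekov, sedvahsiveka), so the final letter is not what conditions the rule; the first letter is.
"teban" begins with t-. The stems beginning with t- (tewekov → teunwekov, totwube → tountwube) insert -un- after the first vowel.
The other patterns: stems beginning with s- add -eka; stems beginning with n- or z- add -ovi.
So teban → teunban.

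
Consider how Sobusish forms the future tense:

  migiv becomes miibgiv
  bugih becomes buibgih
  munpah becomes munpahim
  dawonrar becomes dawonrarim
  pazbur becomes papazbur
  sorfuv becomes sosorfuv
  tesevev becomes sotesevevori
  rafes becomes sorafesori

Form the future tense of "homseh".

sohomsehori

bugih and munpah both end in -h yet inflect differently (buibgih, munpahim), so the final letter is not what conditions the rule; the last vowel is.
"homseh" has last vowel 'e'. The stems whose last vowel is 'e' (tesevev → sotesevevori, rafes → sorafesori) add so- … -ori around the stem.
The other patterns: stems whose last vowel is 'i' insert -ib- after the first vowel; stems whose last vowel is 'a' add -im; stems whose last vowel is 'u' repeat the first consonant+vowel as a prefix.
So homseh → sohomsehori.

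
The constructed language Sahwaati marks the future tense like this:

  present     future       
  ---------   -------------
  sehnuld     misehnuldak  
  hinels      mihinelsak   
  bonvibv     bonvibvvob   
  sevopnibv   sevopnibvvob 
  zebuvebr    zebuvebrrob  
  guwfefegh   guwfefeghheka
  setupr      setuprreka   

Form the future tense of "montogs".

montogsseka

zebuvebr and setupr both end in -r yet inflect differently (zebuvebrrob, setuprreka), so the final letter is not what conditions the rule; the second-to-last letter is.
"montogs" has second-to-last letter 'g'. The one such stem in the data (guwfefegh → guwfefeghheka) doubles the final consonant and adds -eka (as does setupr), so the same rule applies.
The other patterns: stems whose second-to-last letter is 'l' add mi- … -ak around the stem; stems whose second-to-last letter is 'b' double the final consonant and add -ob.
So montogs → montogsseka.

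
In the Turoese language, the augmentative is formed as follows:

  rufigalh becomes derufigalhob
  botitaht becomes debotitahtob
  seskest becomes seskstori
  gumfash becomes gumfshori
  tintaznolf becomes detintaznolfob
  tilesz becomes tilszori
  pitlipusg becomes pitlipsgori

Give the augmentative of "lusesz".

lusszori

seskest and botitaht both end in -t yet inflect differently (seskstori, debotitahtob), so the final letter is not what conditions the rule; the second-to-last letter is.
"lusesz" has second-to-last letter 's'. The stems whose second-to-last letter is 's' (gumfash → gumfshori, seskest → seskstori, pitlipusg → pitlipsgori) delete the last vowel and add -ori.
The other pattern: stems whose second-to-last letter is 'h' or 'l' add de- … -ob around the stem.
So lusesz → lusszori.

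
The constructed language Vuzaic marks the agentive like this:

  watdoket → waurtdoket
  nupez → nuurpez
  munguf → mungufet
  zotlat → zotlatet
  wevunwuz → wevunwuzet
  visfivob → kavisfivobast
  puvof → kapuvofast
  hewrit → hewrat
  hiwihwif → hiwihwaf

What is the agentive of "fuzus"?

"fuzus" has last vowel 'u'. The stems whose last vowel is 'u' (munguf → mungufet, wevunwuz → wevunwuzet) add -et.
So fuzus → fuzuset.

fuzuset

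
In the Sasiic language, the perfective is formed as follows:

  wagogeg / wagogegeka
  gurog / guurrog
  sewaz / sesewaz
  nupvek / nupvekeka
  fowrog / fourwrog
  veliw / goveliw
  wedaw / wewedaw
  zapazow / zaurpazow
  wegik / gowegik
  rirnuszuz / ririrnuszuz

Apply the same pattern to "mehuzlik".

wedaw and veliw both end in -w yet inflect differently (wewedaw, goveliw), so the final letter is not what conditions the rule; the last vowel is.
"mehuzlik" has last vowel 'i'. The stems whose last vowel is 'i' (wegik → gowegik, veliw → goveliw) add the prefix go-.
The other patterns: stems whose last vowel is 'a' or 'u' repeat the first consonant+vowel as a prefix; stems whose last vowel is 'e' add -eka; stems whose last vowel is 'o' insert -ur- after the first vowel.
So mehuzlik → gomehuzlik.

gomehuzlik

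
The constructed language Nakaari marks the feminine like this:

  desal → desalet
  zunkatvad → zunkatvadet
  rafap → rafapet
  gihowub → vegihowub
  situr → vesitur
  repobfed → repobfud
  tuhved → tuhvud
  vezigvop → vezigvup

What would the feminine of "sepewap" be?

zunkatvad and repobfed both end in -d yet inflect differently (zunkatvadet, repobfud), so the final letter is not what conditions the rule; the last vowel is.
"sepewap" has last vowel 'a'. The stems whose last vowel is 'a' (desal → desalet, zunkatvad → zunkatvadet, rafap → rafapet) add -et.
So sepewap → sepewapet.

sepewapet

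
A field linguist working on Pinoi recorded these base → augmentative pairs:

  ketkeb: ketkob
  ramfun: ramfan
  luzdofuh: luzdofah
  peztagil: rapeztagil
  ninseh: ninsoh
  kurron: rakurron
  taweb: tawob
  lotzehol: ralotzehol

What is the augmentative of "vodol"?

ravodol

ninseh and luzdofuh both end in -h yet inflect differently (ninsoh, luzdofah), so the final letter is not what conditions the rule; the last vowel is.
"vodol" has last vowel 'o'. The stems whose last vowel is 'o' (lotzehol → ralotzehol, kurron → rakurron) add the prefix ra-.
So vodol → ravodol.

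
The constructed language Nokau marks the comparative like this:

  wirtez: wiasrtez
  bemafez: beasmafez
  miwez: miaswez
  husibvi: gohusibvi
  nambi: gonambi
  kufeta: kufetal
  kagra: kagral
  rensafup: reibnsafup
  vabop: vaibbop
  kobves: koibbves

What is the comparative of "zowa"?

wirtez and kobves both have last vowel 'e' yet inflect differently (wiasrtez, koibbves), so the last vowel is not what conditions the rule; the final letter is.
"zowa" ends in -a. The stems ending in -a (kufeta → kufetal, kagra → kagral) drop the final letter and add -al.
So zowa → zowal.

zowal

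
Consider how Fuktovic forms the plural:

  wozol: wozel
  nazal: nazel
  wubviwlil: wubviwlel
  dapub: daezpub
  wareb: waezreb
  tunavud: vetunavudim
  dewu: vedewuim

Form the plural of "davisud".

vedavisudim

dapub and tunavud both have last vowel 'u' yet inflect differently (daezpub, vetunavudim), so the last vowel is not what conditions the rule; the final letter is.
"davisud" ends in -d. The one such stem in the data (tunavud → vetunavudim) adds ve- … -im around the stem, so the same rule applies.
The other patterns: stems ending in -l change the last vowel to 'e'; stems ending in -b insert -ez- after the first vowel.
So davisud → vedavisudim.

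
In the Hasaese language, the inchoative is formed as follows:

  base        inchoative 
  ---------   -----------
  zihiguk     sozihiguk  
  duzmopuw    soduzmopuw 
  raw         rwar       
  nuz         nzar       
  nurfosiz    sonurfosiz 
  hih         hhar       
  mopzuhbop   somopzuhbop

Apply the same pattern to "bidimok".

sobidimok

duzmopuw and raw both end in -w yet inflect differently (soduzmopuw, rwar), so the final letter is not what conditions the rule; the number of vowels is.
"bidimok" has 3 vowels. The stems with 3 vowels (zihiguk → sozihiguk, duzmopuw → soduzmopuw, nurfosiz → sonurfosiz) add the prefix so-.
So bidimok → sobidimok.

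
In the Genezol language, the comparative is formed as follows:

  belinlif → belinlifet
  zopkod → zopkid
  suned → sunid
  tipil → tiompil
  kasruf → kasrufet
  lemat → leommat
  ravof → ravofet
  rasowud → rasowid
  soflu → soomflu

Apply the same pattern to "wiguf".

ravof and zopkod both have last vowel 'o' yet inflect differently (ravofet, zopkid), so the last vowel is not what conditions the rule; the final letter is.
"wiguf" ends in -f. The stems ending in -f (belinlif → belinlifet, ravof → ravofet, kasruf → kasrufet) add -et.
So wiguf → wigufet.

wigufet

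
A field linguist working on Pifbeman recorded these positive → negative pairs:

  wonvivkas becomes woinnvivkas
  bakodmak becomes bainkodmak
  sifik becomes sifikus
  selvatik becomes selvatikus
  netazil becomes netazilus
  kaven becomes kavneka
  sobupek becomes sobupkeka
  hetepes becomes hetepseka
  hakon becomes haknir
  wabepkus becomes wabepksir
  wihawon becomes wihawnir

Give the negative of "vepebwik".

vepebwikus

bakodmak and sifik both end in -k yet inflect differently (bainkodmak, sifikus), so the final letter is not what conditions the rule; the last vowel is.
"vepebwik" has last vowel 'i'. The stems whose last vowel is 'i' (sifik → sifikus, selvatik → selvatikus, netazil → netazilus) add -us.
The other patterns: stems whose last vowel is 'a' insert -in- after the first vowel; stems whose last vowel is 'e' delete the last vowel and add -eka; stems whose last vowel is 'o' or 'u' delete the last vowel and add -ir.
So vepebwik → vepebwikus.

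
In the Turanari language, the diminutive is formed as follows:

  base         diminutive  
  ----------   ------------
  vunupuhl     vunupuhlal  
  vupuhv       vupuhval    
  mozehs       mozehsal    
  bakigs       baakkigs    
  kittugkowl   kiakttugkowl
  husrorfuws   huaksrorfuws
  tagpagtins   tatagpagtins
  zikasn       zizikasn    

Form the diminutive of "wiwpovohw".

mozehs and bakigs both end in -s yet inflect differently (mozehsal, baakkigs), so the final letter is not what conditions the rule; the second-to-last letter is.
"wiwpovohw" has second-to-last letter 'h'. The stems whose second-to-last letter is 'h' (vunupuhl → vunupuhlal, vupuhv → vupuhval, mozehs → mozehsal) add -al.
So wiwpovohw → wiwpovohwal.

wiwpovohwal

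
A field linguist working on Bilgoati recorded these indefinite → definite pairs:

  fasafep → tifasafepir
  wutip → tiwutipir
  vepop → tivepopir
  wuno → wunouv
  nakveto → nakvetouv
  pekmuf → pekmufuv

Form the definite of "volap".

"volap" ends in -p. The stems ending in -p (fasafep → tifasafepir, wutip → tiwutipir, vepop → tivepopir) add ti- … -ir around the stem.
So volap → tivolapir.

tivolapir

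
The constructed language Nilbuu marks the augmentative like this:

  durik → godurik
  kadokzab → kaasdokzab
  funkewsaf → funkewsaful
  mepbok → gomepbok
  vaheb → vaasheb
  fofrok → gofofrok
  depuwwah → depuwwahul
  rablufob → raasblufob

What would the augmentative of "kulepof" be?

kulepoful

"kulepof" ends in -f. The one such stem in the data (funkewsaf → funkewsaful) adds -ul, so the same rule applies.
So kulepof → kulepoful.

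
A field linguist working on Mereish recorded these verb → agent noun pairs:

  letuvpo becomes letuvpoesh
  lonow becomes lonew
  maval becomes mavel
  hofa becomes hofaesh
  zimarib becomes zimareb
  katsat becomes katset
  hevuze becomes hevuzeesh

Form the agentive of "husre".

husreesh

lonow and letuvpo both have last vowel 'o' yet inflect differently (lonew, letuvpoesh), so the last vowel is not what conditions the rule; whether the stem ends in a vowel or a consonant is.
"husre" ends in a vowel. The stems ending in a vowel (letuvpo → letuvpoesh, hevuze → hevuzeesh, hofa → hofaesh) add -esh.
The other pattern: stems ending in a consonant change the last vowel to 'e'.
So husre → husreesh.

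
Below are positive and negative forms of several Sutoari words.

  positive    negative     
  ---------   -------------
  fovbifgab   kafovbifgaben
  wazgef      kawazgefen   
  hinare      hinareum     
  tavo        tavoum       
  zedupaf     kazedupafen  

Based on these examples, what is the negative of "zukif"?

kazukifen

"zukif" ends in a consonant. The stems ending in a consonant (wazgef → kawazgefen, zedupaf → kazedupafen, fovbifgab → kafovbifgaben) add ka- … -en around the stem.
The other pattern: stems ending in a vowel add -um.
So zukif → kazukifen.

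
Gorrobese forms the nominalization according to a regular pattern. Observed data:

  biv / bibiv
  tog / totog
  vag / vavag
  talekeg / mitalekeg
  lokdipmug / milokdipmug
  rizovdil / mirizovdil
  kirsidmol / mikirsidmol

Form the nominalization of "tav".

tatav

tog and talekeg both end in -g yet inflect differently (totog, mitalekeg), so the final letter is not what conditions the rule; the number of vowels is.
"tav" has 1 vowel. The stems with 1 vowel (biv → bibiv, tog → totog, vag → vavag) repeat the first consonant+vowel as a prefix.
The other pattern: stems with 3 vowels add the prefix mi-.
So tav → tatav.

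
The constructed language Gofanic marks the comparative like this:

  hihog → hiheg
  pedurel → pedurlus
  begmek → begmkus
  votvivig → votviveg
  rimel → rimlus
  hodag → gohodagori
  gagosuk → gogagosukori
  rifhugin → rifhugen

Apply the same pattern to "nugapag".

begmek and gagosuk both end in -k yet inflect differently (begmkus, gogagosukori), so the final letter is not what conditions the rule; the last vowel is.
"nugapag" has last vowel 'a'. The one such stem in the data (hodag → gohodagori) adds go- … -ori around the stem, so the same rule applies.
So nugapag → gonugapagori.

gonugapagori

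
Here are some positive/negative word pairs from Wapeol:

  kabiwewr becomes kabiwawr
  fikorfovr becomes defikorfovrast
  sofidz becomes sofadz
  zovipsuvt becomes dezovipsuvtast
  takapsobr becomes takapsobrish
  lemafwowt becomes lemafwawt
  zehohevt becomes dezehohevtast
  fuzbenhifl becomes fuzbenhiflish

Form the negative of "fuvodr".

fikorfovr and kabiwewr both end in -r yet inflect differently (defikorfovrast, kabiwawr), so the final letter is not what conditions the rule; the second-to-last letter is.
"fuvodr" has second-to-last letter 'd'. The one such stem in the data (sofidz → sofadz) changes the last vowel to 'a' (as do kabiwewr, lemafwowt), so the same rule applies.
So fuvodr → fuvadr.

fuvadr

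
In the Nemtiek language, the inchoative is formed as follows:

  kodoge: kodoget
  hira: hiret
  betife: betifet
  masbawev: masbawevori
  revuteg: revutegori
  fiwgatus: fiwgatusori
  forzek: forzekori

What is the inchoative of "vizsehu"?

vizsehet

"vizsehu" ends in a vowel. The stems ending in a vowel (kodoge → kodoget, hira → hiret, betife → betifet) drop the final letter and add -et.
So vizsehu → vizsehet.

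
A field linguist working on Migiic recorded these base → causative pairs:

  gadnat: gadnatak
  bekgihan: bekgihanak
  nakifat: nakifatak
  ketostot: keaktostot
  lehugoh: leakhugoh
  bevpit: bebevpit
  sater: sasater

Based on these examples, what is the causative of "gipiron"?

giakpiron

gadnat and ketostot both end in -t yet inflect differently (gadnatak, keaktostot), so the final letter is not what conditions the rule; the last vowel is.
"gipiron" has last vowel 'o'. The stems whose last vowel is 'o' (ketostot → keaktostot, lehugoh → leakhugoh) insert -ak- after the first vowel.
The other patterns: stems whose last vowel is 'a' add -ak; stems whose last vowel is 'e' or 'i' repeat the first consonant+vowel as a prefix.
So gipiron → giakpiron.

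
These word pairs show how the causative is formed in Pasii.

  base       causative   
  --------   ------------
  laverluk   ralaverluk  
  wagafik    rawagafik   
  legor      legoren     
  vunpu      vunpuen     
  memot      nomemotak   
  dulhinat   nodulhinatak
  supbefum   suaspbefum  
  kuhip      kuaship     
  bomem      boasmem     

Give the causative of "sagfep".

laverluk and vunpu both have last vowel 'u' yet inflect differently (ralaverluk, vunpuen), so the last vowel is not what conditions the rule; the final letter is.
"sagfep" ends in -p. The one such stem in the data (kuhip → kuaship) inserts -as- after the first vowel (as do supbefum, bomem), so the same rule applies.
The other patterns: stems ending in -k add the prefix ra-; stems ending in -r or -u add -en; stems ending in -t add no- … -ak around the stem.
So sagfep → saasgfep.

saasgfep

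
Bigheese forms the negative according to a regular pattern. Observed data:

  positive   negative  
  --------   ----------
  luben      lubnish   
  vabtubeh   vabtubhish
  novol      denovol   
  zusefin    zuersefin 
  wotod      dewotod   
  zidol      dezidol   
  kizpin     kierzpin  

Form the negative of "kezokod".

dekezokod

zusefin and luben both end in -n yet inflect differently (zuersefin, lubnish), so the final letter is not what conditions the rule; the last vowel is.
"kezokod" has last vowel 'o'. The stems whose last vowel is 'o' (wotod → dewotod, zidol → dezidol, novol → denovol) add the prefix de-.
The other patterns: stems whose last vowel is 'i' insert -er- after the first vowel; stems whose last vowel is 'e' delete the last vowel and add -ish.
So kezokod → dekezokod.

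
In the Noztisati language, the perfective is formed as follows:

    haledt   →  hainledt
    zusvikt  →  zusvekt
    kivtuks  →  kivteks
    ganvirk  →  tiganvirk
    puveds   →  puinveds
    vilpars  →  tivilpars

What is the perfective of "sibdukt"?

sibdekt

"sibdukt" has second-to-last letter 'k'. The stems whose second-to-last letter is 'k' (kivtuks → kivteks, zusvikt → zusvekt) change the last vowel to 'e'.
So sibdukt → sibdekt.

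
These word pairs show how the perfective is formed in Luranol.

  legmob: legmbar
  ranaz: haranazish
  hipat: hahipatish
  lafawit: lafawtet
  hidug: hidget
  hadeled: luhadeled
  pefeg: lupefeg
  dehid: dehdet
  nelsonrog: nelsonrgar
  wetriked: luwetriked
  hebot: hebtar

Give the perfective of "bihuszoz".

hidug and nelsonrog both end in -g yet inflect differently (hidget, nelsonrgar), so the final letter is not what conditions the rule; the last vowel is.
"bihuszoz" has last vowel 'o'. The stems whose last vowel is 'o' (legmob → legmbar, nelsonrog → nelsonrgar, hebot → hebtar) delete the last vowel and add -ar.
So bihuszoz → bihuszzar.

bihuszzar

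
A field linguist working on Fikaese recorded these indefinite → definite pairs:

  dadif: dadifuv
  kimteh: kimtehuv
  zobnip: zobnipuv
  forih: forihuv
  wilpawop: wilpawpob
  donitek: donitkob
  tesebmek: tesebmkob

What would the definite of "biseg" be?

zobnip and wilpawop both end in -p yet inflect differently (zobnipuv, wilpawpob), so the final letter is not what conditions the rule; the number of vowels is.
"biseg" has 2 vowels. The stems with 2 vowels (dadif → dadifuv, kimteh → kimtehuv, zobnip → zobnipuv) add -uv.
The other pattern: stems with 3 vowels delete the last vowel and add -ob.
So biseg → biseguv.

biseguv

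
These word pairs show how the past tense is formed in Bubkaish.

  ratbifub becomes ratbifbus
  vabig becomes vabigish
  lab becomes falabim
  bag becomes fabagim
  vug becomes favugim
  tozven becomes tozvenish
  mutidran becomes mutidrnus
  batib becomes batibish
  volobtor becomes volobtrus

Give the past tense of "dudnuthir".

dudnuthrus

bag and vabig both end in -g yet inflect differently (fabagim, vabigish), so the final letter is not what conditions the rule; the number of vowels is.
"dudnuthir" has 3 vowels. The stems with 3 vowels (volobtor → volobtrus, mutidran → mutidrnus, ratbifub → ratbifbus) delete the last vowel and add -us.
The other patterns: stems with 1 vowel add fa- … -im around the stem; stems with 2 vowels add -ish.
So dudnuthir → dudnuthrus.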